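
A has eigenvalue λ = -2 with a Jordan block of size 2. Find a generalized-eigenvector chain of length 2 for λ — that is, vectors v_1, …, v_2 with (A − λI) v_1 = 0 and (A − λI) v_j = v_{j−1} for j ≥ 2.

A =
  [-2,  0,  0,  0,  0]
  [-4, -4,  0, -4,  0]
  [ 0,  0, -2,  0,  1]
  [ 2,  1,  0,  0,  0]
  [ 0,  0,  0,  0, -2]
A Jordan chain for λ = -2 of length 2:
v_1 = (0, -4, 0, 2, 0)ᵀ
v_2 = (1, 0, 0, 0, 0)ᵀ

Let N = A − (-2)·I. We want v_2 with N^2 v_2 = 0 but N^1 v_2 ≠ 0; then v_{j-1} := N · v_j for j = 2, …, 2.

Pick v_2 = (1, 0, 0, 0, 0)ᵀ.
Then v_1 = N · v_2 = (0, -4, 0, 2, 0)ᵀ.

Sanity check: (A − (-2)·I) v_1 = (0, 0, 0, 0, 0)ᵀ = 0. ✓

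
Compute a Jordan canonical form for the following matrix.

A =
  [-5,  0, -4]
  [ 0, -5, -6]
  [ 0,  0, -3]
J_1(-5) ⊕ J_1(-5) ⊕ J_1(-3)

The characteristic polynomial is
  det(x·I − A) = x^3 + 13*x^2 + 55*x + 75 = (x + 3)*(x + 5)^2

Eigenvalues and multiplicities (the geometric multiplicity of λ is n − rank(A − λI), which equals the number of Jordan blocks for λ):
  λ = -5: algebraic multiplicity = 2, geometric multiplicity = 2
  λ = -3: algebraic multiplicity = 1, geometric multiplicity = 1

Determining the block sizes for each eigenvalue:
  λ = -5: gm = am = 2, so every block has size 1 → block sizes [1, 1]
  λ = -3: one block (gm = 1), so the single block has size am = 1 → block sizes [1]

Assembling the blocks gives a Jordan form
J =
  [-5,  0,  0]
  [ 0, -5,  0]
  [ 0,  0, -3]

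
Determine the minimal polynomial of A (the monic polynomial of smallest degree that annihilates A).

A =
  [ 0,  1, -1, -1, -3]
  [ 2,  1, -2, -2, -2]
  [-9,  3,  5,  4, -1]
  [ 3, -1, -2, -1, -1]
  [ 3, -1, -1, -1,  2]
x^3 - 5*x^2 + 7*x - 3

The characteristic polynomial is χ_A(x) = (x - 3)*(x - 1)^4, so the eigenvalues are known. The minimal polynomial is
  m_A(x) = Π_λ (x − λ)^{k_λ}
where k_λ is the size of the *largest* Jordan block for λ (equivalently, the smallest k with (A − λI)^k v = 0 for every generalised eigenvector v of λ).

  λ = 1: largest Jordan block has size 2, contributing (x − 1)^2
  λ = 3: largest Jordan block has size 1, contributing (x − 3)

So m_A(x) = (x - 3)*(x - 1)^2 = x^3 - 5*x^2 + 7*x - 3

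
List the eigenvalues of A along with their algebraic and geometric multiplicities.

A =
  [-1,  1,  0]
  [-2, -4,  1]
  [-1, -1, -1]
λ = -2: alg = 3, geom = 1

Step 1 — factor the characteristic polynomial to read off the algebraic multiplicities:
  χ_A(x) = (x + 2)^3

Step 2 — compute geometric multiplicities via the rank-nullity identity g(λ) = n − rank(A − λI):
  rank(A − (-2)·I) = 2, so dim ker(A − (-2)·I) = n − 2 = 1

Summary:
  λ = -2: algebraic multiplicity = 3, geometric multiplicity = 1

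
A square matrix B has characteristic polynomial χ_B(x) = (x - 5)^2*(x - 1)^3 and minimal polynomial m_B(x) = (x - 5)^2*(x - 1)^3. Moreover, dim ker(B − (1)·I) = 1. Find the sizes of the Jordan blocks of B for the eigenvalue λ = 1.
Block sizes for λ = 1: [3]

Step 1 — from the characteristic polynomial, algebraic multiplicity of λ = 1 is 3. From dim ker(B − (1)·I) = 1, there are exactly 1 Jordan blocks for λ = 1.
Step 2 — from the minimal polynomial, the factor (x − 1)^3 tells us the largest block for λ = 1 has size 3.
Step 3 — with total size 3, 1 blocks, and largest block 3, the block sizes (in nonincreasing order) are [3].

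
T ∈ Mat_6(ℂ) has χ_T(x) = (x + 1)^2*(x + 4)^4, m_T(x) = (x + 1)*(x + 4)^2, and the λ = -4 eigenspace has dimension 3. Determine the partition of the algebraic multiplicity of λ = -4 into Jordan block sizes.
Block sizes for λ = -4: [2, 1, 1]

Step 1 — from the characteristic polynomial, algebraic multiplicity of λ = -4 is 4. From dim ker(T − (-4)·I) = 3, there are exactly 3 Jordan blocks for λ = -4.
Step 2 — from the minimal polynomial, the factor (x + 4)^2 tells us the largest block for λ = -4 has size 2.
Step 3 — with total size 4, 3 blocks, and largest block 2, the block sizes (in nonincreasing order) are [2, 1, 1].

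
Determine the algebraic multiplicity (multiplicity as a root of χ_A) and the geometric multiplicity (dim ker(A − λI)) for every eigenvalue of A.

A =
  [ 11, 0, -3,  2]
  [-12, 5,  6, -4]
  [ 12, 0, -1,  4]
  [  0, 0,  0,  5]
λ = 5: alg = 4, geom = 3

Step 1 — factor the characteristic polynomial to read off the algebraic multiplicities:
  χ_A(x) = (x - 5)^4

Step 2 — compute geometric multiplicities via the rank-nullity identity g(λ) = n − rank(A − λI):
  rank(A − (5)·I) = 1, so dim ker(A − (5)·I) = n − 1 = 3

Summary:
  λ = 5: algebraic multiplicity = 4, geometric multiplicity = 3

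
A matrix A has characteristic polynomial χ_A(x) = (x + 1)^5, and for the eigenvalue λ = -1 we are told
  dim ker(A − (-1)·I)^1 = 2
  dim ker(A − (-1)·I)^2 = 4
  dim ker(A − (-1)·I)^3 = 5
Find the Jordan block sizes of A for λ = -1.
Block sizes for λ = -1: [3, 2]

From the dimensions of kernels of powers, the number of Jordan blocks of size at least j is d_j − d_{j−1} where d_j = dim ker(N^j) (with d_0 = 0). Computing the differences gives [2, 2, 1].
The number of blocks of size exactly k is (#blocks of size ≥ k) − (#blocks of size ≥ k + 1), so the partition is: 1 block(s) of size 2, 1 block(s) of size 3.
In nonincreasing order the block sizes are [3, 2].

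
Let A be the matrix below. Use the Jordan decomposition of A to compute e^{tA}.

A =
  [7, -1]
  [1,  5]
e^{tA} =
  [t*exp(6*t) + exp(6*t), -t*exp(6*t)]
  [t*exp(6*t), -t*exp(6*t) + exp(6*t)]

Strategy: write A = P · J · P⁻¹ where J is a Jordan canonical form, so e^{tA} = P · e^{tJ} · P⁻¹, and e^{tJ} can be computed block-by-block.

A has Jordan form
J =
  [6, 1]
  [0, 6]
(up to reordering of blocks).

Per-block formulas:
  For a 2×2 Jordan block J_2(6): exp(t · J_2(6)) = e^(6t)·(I + t·N), where N is the 2×2 nilpotent shift.

After assembling e^{tJ} and conjugating by P, we get:

e^{tA} =
  [t*exp(6*t) + exp(6*t), -t*exp(6*t)]
  [t*exp(6*t), -t*exp(6*t) + exp(6*t)]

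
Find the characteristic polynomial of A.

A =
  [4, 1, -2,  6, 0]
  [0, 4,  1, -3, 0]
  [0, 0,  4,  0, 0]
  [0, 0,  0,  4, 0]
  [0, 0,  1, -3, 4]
x^5 - 20*x^4 + 160*x^3 - 640*x^2 + 1280*x - 1024

Expanding det(x·I − A) (e.g. by cofactor expansion or by noting that A is similar to its Jordan form J, which has the same characteristic polynomial as A) gives
  χ_A(x) = x^5 - 20*x^4 + 160*x^3 - 640*x^2 + 1280*x - 1024
which factors as (x - 4)^5. The eigenvalues (with algebraic multiplicities) are λ = 4 with multiplicity 5.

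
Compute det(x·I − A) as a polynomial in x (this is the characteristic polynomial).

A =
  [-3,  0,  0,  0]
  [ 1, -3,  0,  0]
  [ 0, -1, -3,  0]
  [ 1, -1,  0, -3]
x^4 + 12*x^3 + 54*x^2 + 108*x + 81

Expanding det(x·I − A) (e.g. by cofactor expansion or by noting that A is similar to its Jordan form J, which has the same characteristic polynomial as A) gives
  χ_A(x) = x^4 + 12*x^3 + 54*x^2 + 108*x + 81
which factors as (x + 3)^4. The eigenvalues (with algebraic multiplicities) are λ = -3 with multiplicity 4.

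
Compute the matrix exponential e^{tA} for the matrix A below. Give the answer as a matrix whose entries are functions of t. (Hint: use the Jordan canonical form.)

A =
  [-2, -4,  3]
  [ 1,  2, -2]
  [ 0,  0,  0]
e^{tA} =
  [1 - 2*t, -4*t, t^2 + 3*t]
  [t, 2*t + 1, -t^2/2 - 2*t]
  [0, 0, 1]

Strategy: write A = P · J · P⁻¹ where J is a Jordan canonical form, so e^{tA} = P · e^{tJ} · P⁻¹, and e^{tJ} can be computed block-by-block.

A has Jordan form
J =
  [0, 1, 0]
  [0, 0, 1]
  [0, 0, 0]
(up to reordering of blocks).

Per-block formulas:
  For a 3×3 Jordan block J_3(0): exp(t · J_3(0)) = e^(0t)·(I + t·N + (t^2/2)·N^2), where N is the 3×3 nilpotent shift.

After assembling e^{tJ} and conjugating by P, we get:

e^{tA} =
  [1 - 2*t, -4*t, t^2 + 3*t]
  [t, 2*t + 1, -t^2/2 - 2*t]
  [0, 0, 1]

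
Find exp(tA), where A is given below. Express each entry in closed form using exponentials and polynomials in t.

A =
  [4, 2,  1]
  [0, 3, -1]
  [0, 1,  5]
e^{tA} =
  [exp(4*t), -t^2*exp(4*t)/2 + 2*t*exp(4*t), -t^2*exp(4*t)/2 + t*exp(4*t)]
  [0, -t*exp(4*t) + exp(4*t), -t*exp(4*t)]
  [0, t*exp(4*t), t*exp(4*t) + exp(4*t)]

Strategy: write A = P · J · P⁻¹ where J is a Jordan canonical form, so e^{tA} = P · e^{tJ} · P⁻¹, and e^{tJ} can be computed block-by-block.

A has Jordan form
J =
  [4, 1, 0]
  [0, 4, 1]
  [0, 0, 4]
(up to reordering of blocks).

Per-block formulas:
  For a 3×3 Jordan block J_3(4): exp(t · J_3(4)) = e^(4t)·(I + t·N + (t^2/2)·N^2), where N is the 3×3 nilpotent shift.

After assembling e^{tJ} and conjugating by P, we get:

e^{tA} =
  [exp(4*t), -t^2*exp(4*t)/2 + 2*t*exp(4*t), -t^2*exp(4*t)/2 + t*exp(4*t)]
  [0, -t*exp(4*t) + exp(4*t), -t*exp(4*t)]
  [0, t*exp(4*t), t*exp(4*t) + exp(4*t)]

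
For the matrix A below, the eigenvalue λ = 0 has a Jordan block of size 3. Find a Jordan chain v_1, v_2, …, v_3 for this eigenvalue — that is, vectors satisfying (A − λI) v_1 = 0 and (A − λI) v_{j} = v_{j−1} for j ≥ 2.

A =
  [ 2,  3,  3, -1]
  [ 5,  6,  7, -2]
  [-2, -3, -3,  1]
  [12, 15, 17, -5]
A Jordan chain for λ = 0 of length 3:
v_1 = (1, 2, -1, 5)ᵀ
v_2 = (2, 5, -2, 12)ᵀ
v_3 = (1, 0, 0, 0)ᵀ

Let N = A − (0)·I. We want v_3 with N^3 v_3 = 0 but N^2 v_3 ≠ 0; then v_{j-1} := N · v_j for j = 3, …, 2.

Pick v_3 = (1, 0, 0, 0)ᵀ.
Then v_2 = N · v_3 = (2, 5, -2, 12)ᵀ.
Then v_1 = N · v_2 = (1, 2, -1, 5)ᵀ.

Sanity check: (A − (0)·I) v_1 = (0, 0, 0, 0)ᵀ = 0. ✓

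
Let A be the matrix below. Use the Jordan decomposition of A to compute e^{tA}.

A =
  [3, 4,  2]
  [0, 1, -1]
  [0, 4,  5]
e^{tA} =
  [exp(3*t), 4*t*exp(3*t), 2*t*exp(3*t)]
  [0, -2*t*exp(3*t) + exp(3*t), -t*exp(3*t)]
  [0, 4*t*exp(3*t), 2*t*exp(3*t) + exp(3*t)]

Strategy: write A = P · J · P⁻¹ where J is a Jordan canonical form, so e^{tA} = P · e^{tJ} · P⁻¹, and e^{tJ} can be computed block-by-block.

A has Jordan form
J =
  [3, 1, 0]
  [0, 3, 0]
  [0, 0, 3]
(up to reordering of blocks).

Per-block formulas:
  For a 1×1 block at λ = 3: exp(t · [3]) = [e^(3t)].
  For a 2×2 Jordan block J_2(3): exp(t · J_2(3)) = e^(3t)·(I + t·N), where N is the 2×2 nilpotent shift.

After assembling e^{tJ} and conjugating by P, we get:

e^{tA} =
  [exp(3*t), 4*t*exp(3*t), 2*t*exp(3*t)]
  [0, -2*t*exp(3*t) + exp(3*t), -t*exp(3*t)]
  [0, 4*t*exp(3*t), 2*t*exp(3*t) + exp(3*t)]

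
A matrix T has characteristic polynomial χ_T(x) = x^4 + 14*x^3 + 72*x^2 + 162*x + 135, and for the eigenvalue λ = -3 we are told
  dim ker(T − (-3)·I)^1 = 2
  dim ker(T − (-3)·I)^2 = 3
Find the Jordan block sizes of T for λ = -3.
Block sizes for λ = -3: [2, 1]

From the dimensions of kernels of powers, the number of Jordan blocks of size at least j is d_j − d_{j−1} where d_j = dim ker(N^j) (with d_0 = 0). Computing the differences gives [2, 1].
The number of blocks of size exactly k is (#blocks of size ≥ k) − (#blocks of size ≥ k + 1), so the partition is: 1 block(s) of size 1, 1 block(s) of size 2.
In nonincreasing order the block sizes are [2, 1].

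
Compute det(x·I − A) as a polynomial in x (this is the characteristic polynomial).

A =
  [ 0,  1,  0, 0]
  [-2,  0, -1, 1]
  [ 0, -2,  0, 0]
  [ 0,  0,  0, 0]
x^4

Expanding det(x·I − A) (e.g. by cofactor expansion or by noting that A is similar to its Jordan form J, which has the same characteristic polynomial as A) gives
  χ_A(x) = x^4
which factors as x^4. The eigenvalues (with algebraic multiplicities) are λ = 0 with multiplicity 4.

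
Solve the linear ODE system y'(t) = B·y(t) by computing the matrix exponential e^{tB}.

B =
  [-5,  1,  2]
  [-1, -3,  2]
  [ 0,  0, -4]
e^{tB} =
  [-t*exp(-4*t) + exp(-4*t), t*exp(-4*t), 2*t*exp(-4*t)]
  [-t*exp(-4*t), t*exp(-4*t) + exp(-4*t), 2*t*exp(-4*t)]
  [0, 0, exp(-4*t)]

Strategy: write B = P · J · P⁻¹ where J is a Jordan canonical form, so e^{tB} = P · e^{tJ} · P⁻¹, and e^{tJ} can be computed block-by-block.

B has Jordan form
J =
  [-4,  1,  0]
  [ 0, -4,  0]
  [ 0,  0, -4]
(up to reordering of blocks).

Per-block formulas:
  For a 2×2 Jordan block J_2(-4): exp(t · J_2(-4)) = e^(-4t)·(I + t·N), where N is the 2×2 nilpotent shift.
  For a 1×1 block at λ = -4: exp(t · [-4]) = [e^(-4t)].

After assembling e^{tJ} and conjugating by P, we get:

e^{tB} =
  [-t*exp(-4*t) + exp(-4*t), t*exp(-4*t), 2*t*exp(-4*t)]
  [-t*exp(-4*t), t*exp(-4*t) + exp(-4*t), 2*t*exp(-4*t)]
  [0, 0, exp(-4*t)]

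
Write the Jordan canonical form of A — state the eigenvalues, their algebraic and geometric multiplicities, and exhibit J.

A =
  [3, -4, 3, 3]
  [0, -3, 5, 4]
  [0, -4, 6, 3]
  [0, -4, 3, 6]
J_3(3) ⊕ J_1(3)

The characteristic polynomial is
  det(x·I − A) = x^4 - 12*x^3 + 54*x^2 - 108*x + 81 = (x - 3)^4

Eigenvalues and multiplicities (the geometric multiplicity of λ is n − rank(A − λI), which equals the number of Jordan blocks for λ):
  λ = 3: algebraic multiplicity = 4, geometric multiplicity = 2

Determining the block sizes for each eigenvalue:
  λ = 3: with am = 4 and gm = 2, the partition is not yet determined (e.g. several partitions of 4 into 2 parts exist). Let N = A − (3)·I. Computing rank(N^1) = 2, rank(N^2) = 1, rank(N^3) = 0; the number of blocks of size ≥ j is rank(N^{j−1}) − rank(N^j), giving [2, 1, 1]. So we have 1 block(s) of size 3, 1 block(s) of size 1 → block sizes [3, 1]

Assembling the blocks gives a Jordan form
J =
  [3, 1, 0, 0]
  [0, 3, 1, 0]
  [0, 0, 3, 0]
  [0, 0, 0, 3]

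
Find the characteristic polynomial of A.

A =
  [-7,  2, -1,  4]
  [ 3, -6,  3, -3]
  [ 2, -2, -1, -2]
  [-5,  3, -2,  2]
x^4 + 12*x^3 + 54*x^2 + 108*x + 81

Expanding det(x·I − A) (e.g. by cofactor expansion or by noting that A is similar to its Jordan form J, which has the same characteristic polynomial as A) gives
  χ_A(x) = x^4 + 12*x^3 + 54*x^2 + 108*x + 81
which factors as (x + 3)^4. The eigenvalues (with algebraic multiplicities) are λ = -3 with multiplicity 4.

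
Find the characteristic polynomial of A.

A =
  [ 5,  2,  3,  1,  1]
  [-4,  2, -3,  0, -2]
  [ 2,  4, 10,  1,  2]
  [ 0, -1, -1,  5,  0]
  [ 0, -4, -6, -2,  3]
x^5 - 25*x^4 + 250*x^3 - 1250*x^2 + 3125*x - 3125

Expanding det(x·I − A) (e.g. by cofactor expansion or by noting that A is similar to its Jordan form J, which has the same characteristic polynomial as A) gives
  χ_A(x) = x^5 - 25*x^4 + 250*x^3 - 1250*x^2 + 3125*x - 3125
which factors as (x - 5)^5. The eigenvalues (with algebraic multiplicities) are λ = 5 with multiplicity 5.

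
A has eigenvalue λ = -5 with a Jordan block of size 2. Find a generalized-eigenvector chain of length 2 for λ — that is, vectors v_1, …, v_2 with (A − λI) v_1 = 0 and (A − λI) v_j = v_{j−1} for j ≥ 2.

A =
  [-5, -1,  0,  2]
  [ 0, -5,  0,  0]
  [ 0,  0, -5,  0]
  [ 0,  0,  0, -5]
A Jordan chain for λ = -5 of length 2:
v_1 = (-1, 0, 0, 0)ᵀ
v_2 = (0, 1, 0, 0)ᵀ

Let N = A − (-5)·I. We want v_2 with N^2 v_2 = 0 but N^1 v_2 ≠ 0; then v_{j-1} := N · v_j for j = 2, …, 2.

Pick v_2 = (0, 1, 0, 0)ᵀ.
Then v_1 = N · v_2 = (-1, 0, 0, 0)ᵀ.

Sanity check: (A − (-5)·I) v_1 = (0, 0, 0, 0)ᵀ = 0. ✓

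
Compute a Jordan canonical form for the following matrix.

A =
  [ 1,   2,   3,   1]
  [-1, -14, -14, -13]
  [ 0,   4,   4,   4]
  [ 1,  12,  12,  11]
J_3(0) ⊕ J_1(2)

The characteristic polynomial is
  det(x·I − A) = x^4 - 2*x^3 = x^3*(x - 2)

Eigenvalues and multiplicities (the geometric multiplicity of λ is n − rank(A − λI), which equals the number of Jordan blocks for λ):
  λ = 0: algebraic multiplicity = 3, geometric multiplicity = 1
  λ = 2: algebraic multiplicity = 1, geometric multiplicity = 1

Determining the block sizes for each eigenvalue:
  λ = 0: one block (gm = 1), so the single block has size am = 3 → block sizes [3]
  λ = 2: one block (gm = 1), so the single block has size am = 1 → block sizes [1]

Assembling the blocks gives a Jordan form
J =
  [0, 1, 0, 0]
  [0, 0, 1, 0]
  [0, 0, 0, 0]
  [0, 0, 0, 2]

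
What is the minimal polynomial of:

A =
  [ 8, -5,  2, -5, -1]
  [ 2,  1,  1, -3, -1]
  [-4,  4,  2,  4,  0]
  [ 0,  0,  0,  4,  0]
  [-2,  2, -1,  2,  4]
x^3 - 11*x^2 + 40*x - 48

The characteristic polynomial is χ_A(x) = (x - 4)^4*(x - 3), so the eigenvalues are known. The minimal polynomial is
  m_A(x) = Π_λ (x − λ)^{k_λ}
where k_λ is the size of the *largest* Jordan block for λ (equivalently, the smallest k with (A − λI)^k v = 0 for every generalised eigenvector v of λ).

  λ = 3: largest Jordan block has size 1, contributing (x − 3)
  λ = 4: largest Jordan block has size 2, contributing (x − 4)^2

So m_A(x) = (x - 4)^2*(x - 3) = x^3 - 11*x^2 + 40*x - 48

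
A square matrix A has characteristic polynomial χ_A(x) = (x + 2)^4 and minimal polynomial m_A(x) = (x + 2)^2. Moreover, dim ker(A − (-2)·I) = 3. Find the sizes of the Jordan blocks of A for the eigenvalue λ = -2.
Block sizes for λ = -2: [2, 1, 1]

Step 1 — from the characteristic polynomial, algebraic multiplicity of λ = -2 is 4. From dim ker(A − (-2)·I) = 3, there are exactly 3 Jordan blocks for λ = -2.
Step 2 — from the minimal polynomial, the factor (x + 2)^2 tells us the largest block for λ = -2 has size 2.
Step 3 — with total size 4, 3 blocks, and largest block 2, the block sizes (in nonincreasing order) are [2, 1, 1].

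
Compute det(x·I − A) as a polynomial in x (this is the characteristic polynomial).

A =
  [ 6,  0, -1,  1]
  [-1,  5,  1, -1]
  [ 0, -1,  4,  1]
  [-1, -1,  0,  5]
x^4 - 20*x^3 + 150*x^2 - 500*x + 625

Expanding det(x·I − A) (e.g. by cofactor expansion or by noting that A is similar to its Jordan form J, which has the same characteristic polynomial as A) gives
  χ_A(x) = x^4 - 20*x^3 + 150*x^2 - 500*x + 625
which factors as (x - 5)^4. The eigenvalues (with algebraic multiplicities) are λ = 5 with multiplicity 4.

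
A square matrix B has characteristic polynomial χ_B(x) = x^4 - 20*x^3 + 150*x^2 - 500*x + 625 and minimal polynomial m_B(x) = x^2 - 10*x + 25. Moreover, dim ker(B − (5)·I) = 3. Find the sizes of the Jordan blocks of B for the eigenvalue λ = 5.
Block sizes for λ = 5: [2, 1, 1]

Step 1 — from the characteristic polynomial, algebraic multiplicity of λ = 5 is 4. From dim ker(B − (5)·I) = 3, there are exactly 3 Jordan blocks for λ = 5.
Step 2 — from the minimal polynomial, the factor (x − 5)^2 tells us the largest block for λ = 5 has size 2.
Step 3 — with total size 4, 3 blocks, and largest block 2, the block sizes (in nonincreasing order) are [2, 1, 1].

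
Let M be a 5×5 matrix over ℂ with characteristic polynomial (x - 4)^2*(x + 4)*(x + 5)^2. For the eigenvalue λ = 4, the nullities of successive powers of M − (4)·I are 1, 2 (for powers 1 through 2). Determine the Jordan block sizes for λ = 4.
Block sizes for λ = 4: [2]

From the dimensions of kernels of powers, the number of Jordan blocks of size at least j is d_j − d_{j−1} where d_j = dim ker(N^j) (with d_0 = 0). Computing the differences gives [1, 1].
The number of blocks of size exactly k is (#blocks of size ≥ k) − (#blocks of size ≥ k + 1), so the partition is: 1 block(s) of size 2.
In nonincreasing order the block sizes are [2].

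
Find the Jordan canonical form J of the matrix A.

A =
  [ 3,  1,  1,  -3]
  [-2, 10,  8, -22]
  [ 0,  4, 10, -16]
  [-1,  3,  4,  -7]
J_3(4) ⊕ J_1(4)

The characteristic polynomial is
  det(x·I − A) = x^4 - 16*x^3 + 96*x^2 - 256*x + 256 = (x - 4)^4

Eigenvalues and multiplicities (the geometric multiplicity of λ is n − rank(A − λI), which equals the number of Jordan blocks for λ):
  λ = 4: algebraic multiplicity = 4, geometric multiplicity = 2

Determining the block sizes for each eigenvalue:
  λ = 4: with am = 4 and gm = 2, the partition is not yet determined (e.g. several partitions of 4 into 2 parts exist). Let N = A − (4)·I. Computing rank(N^1) = 2, rank(N^2) = 1, rank(N^3) = 0; the number of blocks of size ≥ j is rank(N^{j−1}) − rank(N^j), giving [2, 1, 1]. So we have 1 block(s) of size 3, 1 block(s) of size 1 → block sizes [3, 1]

Assembling the blocks gives a Jordan form
J =
  [4, 1, 0, 0]
  [0, 4, 1, 0]
  [0, 0, 4, 0]
  [0, 0, 0, 4]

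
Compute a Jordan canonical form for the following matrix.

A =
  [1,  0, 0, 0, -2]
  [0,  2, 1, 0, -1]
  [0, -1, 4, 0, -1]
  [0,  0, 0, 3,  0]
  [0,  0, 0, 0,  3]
J_1(1) ⊕ J_2(3) ⊕ J_1(3) ⊕ J_1(3)

The characteristic polynomial is
  det(x·I − A) = x^5 - 13*x^4 + 66*x^3 - 162*x^2 + 189*x - 81 = (x - 3)^4*(x - 1)

Eigenvalues and multiplicities (the geometric multiplicity of λ is n − rank(A − λI), which equals the number of Jordan blocks for λ):
  λ = 1: algebraic multiplicity = 1, geometric multiplicity = 1
  λ = 3: algebraic multiplicity = 4, geometric multiplicity = 3

Determining the block sizes for each eigenvalue:
  λ = 1: one block (gm = 1), so the single block has size am = 1 → block sizes [1]
  λ = 3: 3 blocks summing to 4 forces exactly one block of size 2 and the rest size 1 → block sizes [2, 1, 1]

Assembling the blocks gives a Jordan form
J =
  [1, 0, 0, 0, 0]
  [0, 3, 1, 0, 0]
  [0, 0, 3, 0, 0]
  [0, 0, 0, 3, 0]
  [0, 0, 0, 0, 3]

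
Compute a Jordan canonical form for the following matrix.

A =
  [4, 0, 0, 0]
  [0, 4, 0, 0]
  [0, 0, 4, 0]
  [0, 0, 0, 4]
J_1(4) ⊕ J_1(4) ⊕ J_1(4) ⊕ J_1(4)

The characteristic polynomial is
  det(x·I − A) = x^4 - 16*x^3 + 96*x^2 - 256*x + 256 = (x - 4)^4

Eigenvalues and multiplicities (the geometric multiplicity of λ is n − rank(A − λI), which equals the number of Jordan blocks for λ):
  λ = 4: algebraic multiplicity = 4, geometric multiplicity = 4

Determining the block sizes for each eigenvalue:
  λ = 4: gm = am = 4, so every block has size 1 → block sizes [1, 1, 1, 1]

Assembling the blocks gives a Jordan form
J =
  [4, 0, 0, 0]
  [0, 4, 0, 0]
  [0, 0, 4, 0]
  [0, 0, 0, 4]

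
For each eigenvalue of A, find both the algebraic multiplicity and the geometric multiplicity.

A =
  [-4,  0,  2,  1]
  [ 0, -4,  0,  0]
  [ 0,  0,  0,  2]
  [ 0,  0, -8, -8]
λ = -4: alg = 4, geom = 3

Step 1 — factor the characteristic polynomial to read off the algebraic multiplicities:
  χ_A(x) = (x + 4)^4

Step 2 — compute geometric multiplicities via the rank-nullity identity g(λ) = n − rank(A − λI):
  rank(A − (-4)·I) = 1, so dim ker(A − (-4)·I) = n − 1 = 3

Summary:
  λ = -4: algebraic multiplicity = 4, geometric multiplicity = 3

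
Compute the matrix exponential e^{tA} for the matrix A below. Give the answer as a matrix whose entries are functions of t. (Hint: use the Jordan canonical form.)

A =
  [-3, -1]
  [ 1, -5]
e^{tA} =
  [t*exp(-4*t) + exp(-4*t), -t*exp(-4*t)]
  [t*exp(-4*t), -t*exp(-4*t) + exp(-4*t)]

Strategy: write A = P · J · P⁻¹ where J is a Jordan canonical form, so e^{tA} = P · e^{tJ} · P⁻¹, and e^{tJ} can be computed block-by-block.

A has Jordan form
J =
  [-4,  1]
  [ 0, -4]
(up to reordering of blocks).

Per-block formulas:
  For a 2×2 Jordan block J_2(-4): exp(t · J_2(-4)) = e^(-4t)·(I + t·N), where N is the 2×2 nilpotent shift.

After assembling e^{tJ} and conjugating by P, we get:

e^{tA} =
  [t*exp(-4*t) + exp(-4*t), -t*exp(-4*t)]
  [t*exp(-4*t), -t*exp(-4*t) + exp(-4*t)]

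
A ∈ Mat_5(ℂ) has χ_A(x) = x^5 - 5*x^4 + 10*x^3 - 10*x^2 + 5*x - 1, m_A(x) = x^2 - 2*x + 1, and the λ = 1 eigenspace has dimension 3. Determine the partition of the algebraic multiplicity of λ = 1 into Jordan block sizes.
Block sizes for λ = 1: [2, 2, 1]

Step 1 — from the characteristic polynomial, algebraic multiplicity of λ = 1 is 5. From dim ker(A − (1)·I) = 3, there are exactly 3 Jordan blocks for λ = 1.
Step 2 — from the minimal polynomial, the factor (x − 1)^2 tells us the largest block for λ = 1 has size 2.
Step 3 — with total size 5, 3 blocks, and largest block 2, the block sizes (in nonincreasing order) are [2, 2, 1].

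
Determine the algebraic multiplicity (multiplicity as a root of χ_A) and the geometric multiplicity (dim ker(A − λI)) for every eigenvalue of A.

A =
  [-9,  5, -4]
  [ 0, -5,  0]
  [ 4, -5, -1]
λ = -5: alg = 3, geom = 2

Step 1 — factor the characteristic polynomial to read off the algebraic multiplicities:
  χ_A(x) = (x + 5)^3

Step 2 — compute geometric multiplicities via the rank-nullity identity g(λ) = n − rank(A − λI):
  rank(A − (-5)·I) = 1, so dim ker(A − (-5)·I) = n − 1 = 2

Summary:
  λ = -5: algebraic multiplicity = 3, geometric multiplicity = 2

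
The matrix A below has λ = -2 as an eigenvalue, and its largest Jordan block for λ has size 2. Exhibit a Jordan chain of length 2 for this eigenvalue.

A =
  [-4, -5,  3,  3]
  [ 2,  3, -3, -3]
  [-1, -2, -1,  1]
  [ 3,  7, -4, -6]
A Jordan chain for λ = -2 of length 2:
v_1 = (-2, 2, -1, 3)ᵀ
v_2 = (1, 0, 0, 0)ᵀ

Let N = A − (-2)·I. We want v_2 with N^2 v_2 = 0 but N^1 v_2 ≠ 0; then v_{j-1} := N · v_j for j = 2, …, 2.

Pick v_2 = (1, 0, 0, 0)ᵀ.
Then v_1 = N · v_2 = (-2, 2, -1, 3)ᵀ.

Sanity check: (A − (-2)·I) v_1 = (0, 0, 0, 0)ᵀ = 0. ✓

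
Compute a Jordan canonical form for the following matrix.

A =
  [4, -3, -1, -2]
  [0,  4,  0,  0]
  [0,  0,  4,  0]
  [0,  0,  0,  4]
J_2(4) ⊕ J_1(4) ⊕ J_1(4)

The characteristic polynomial is
  det(x·I − A) = x^4 - 16*x^3 + 96*x^2 - 256*x + 256 = (x - 4)^4

Eigenvalues and multiplicities (the geometric multiplicity of λ is n − rank(A − λI), which equals the number of Jordan blocks for λ):
  λ = 4: algebraic multiplicity = 4, geometric multiplicity = 3

Determining the block sizes for each eigenvalue:
  λ = 4: 3 blocks summing to 4 forces exactly one block of size 2 and the rest size 1 → block sizes [2, 1, 1]

Assembling the blocks gives a Jordan form
J =
  [4, 1, 0, 0]
  [0, 4, 0, 0]
  [0, 0, 4, 0]
  [0, 0, 0, 4]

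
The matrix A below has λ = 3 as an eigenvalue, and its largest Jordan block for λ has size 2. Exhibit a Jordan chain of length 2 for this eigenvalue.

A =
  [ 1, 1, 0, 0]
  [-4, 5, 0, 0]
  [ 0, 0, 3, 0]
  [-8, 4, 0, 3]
A Jordan chain for λ = 3 of length 2:
v_1 = (-2, -4, 0, -8)ᵀ
v_2 = (1, 0, 0, 0)ᵀ

Let N = A − (3)·I. We want v_2 with N^2 v_2 = 0 but N^1 v_2 ≠ 0; then v_{j-1} := N · v_j for j = 2, …, 2.

Pick v_2 = (1, 0, 0, 0)ᵀ.
Then v_1 = N · v_2 = (-2, -4, 0, -8)ᵀ.

Sanity check: (A − (3)·I) v_1 = (0, 0, 0, 0)ᵀ = 0. ✓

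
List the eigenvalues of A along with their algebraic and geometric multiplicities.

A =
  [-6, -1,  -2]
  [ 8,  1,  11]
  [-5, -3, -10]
λ = -5: alg = 3, geom = 1

Step 1 — factor the characteristic polynomial to read off the algebraic multiplicities:
  χ_A(x) = (x + 5)^3

Step 2 — compute geometric multiplicities via the rank-nullity identity g(λ) = n − rank(A − λI):
  rank(A − (-5)·I) = 2, so dim ker(A − (-5)·I) = n − 2 = 1

Summary:
  λ = -5: algebraic multiplicity = 3, geometric multiplicity = 1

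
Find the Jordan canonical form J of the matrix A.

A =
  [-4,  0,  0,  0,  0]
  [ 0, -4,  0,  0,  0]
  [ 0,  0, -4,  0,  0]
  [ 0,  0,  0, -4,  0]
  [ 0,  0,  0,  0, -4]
J_1(-4) ⊕ J_1(-4) ⊕ J_1(-4) ⊕ J_1(-4) ⊕ J_1(-4)

The characteristic polynomial is
  det(x·I − A) = x^5 + 20*x^4 + 160*x^3 + 640*x^2 + 1280*x + 1024 = (x + 4)^5

Eigenvalues and multiplicities (the geometric multiplicity of λ is n − rank(A − λI), which equals the number of Jordan blocks for λ):
  λ = -4: algebraic multiplicity = 5, geometric multiplicity = 5

Determining the block sizes for each eigenvalue:
  λ = -4: gm = am = 5, so every block has size 1 → block sizes [1, 1, 1, 1, 1]

Assembling the blocks gives a Jordan form
J =
  [-4,  0,  0,  0,  0]
  [ 0, -4,  0,  0,  0]
  [ 0,  0, -4,  0,  0]
  [ 0,  0,  0, -4,  0]
  [ 0,  0,  0,  0, -4]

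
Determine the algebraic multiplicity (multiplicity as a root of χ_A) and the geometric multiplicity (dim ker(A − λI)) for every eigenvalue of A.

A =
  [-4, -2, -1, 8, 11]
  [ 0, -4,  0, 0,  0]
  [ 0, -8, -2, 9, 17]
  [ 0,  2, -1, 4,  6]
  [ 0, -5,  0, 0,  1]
λ = -4: alg = 2, geom = 1; λ = 1: alg = 3, geom = 1

Step 1 — factor the characteristic polynomial to read off the algebraic multiplicities:
  χ_A(x) = (x - 1)^3*(x + 4)^2

Step 2 — compute geometric multiplicities via the rank-nullity identity g(λ) = n − rank(A − λI):
  rank(A − (-4)·I) = 4, so dim ker(A − (-4)·I) = n − 4 = 1
  rank(A − (1)·I) = 4, so dim ker(A − (1)·I) = n − 4 = 1

Summary:
  λ = -4: algebraic multiplicity = 2, geometric multiplicity = 1
  λ = 1: algebraic multiplicity = 3, geometric multiplicity = 1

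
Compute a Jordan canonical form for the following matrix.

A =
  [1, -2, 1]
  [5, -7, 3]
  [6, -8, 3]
J_3(-1)

The characteristic polynomial is
  det(x·I − A) = x^3 + 3*x^2 + 3*x + 1 = (x + 1)^3

Eigenvalues and multiplicities (the geometric multiplicity of λ is n − rank(A − λI), which equals the number of Jordan blocks for λ):
  λ = -1: algebraic multiplicity = 3, geometric multiplicity = 1

Determining the block sizes for each eigenvalue:
  λ = -1: one block (gm = 1), so the single block has size am = 3 → block sizes [3]

Assembling the blocks gives a Jordan form
J =
  [-1,  1,  0]
  [ 0, -1,  1]
  [ 0,  0, -1]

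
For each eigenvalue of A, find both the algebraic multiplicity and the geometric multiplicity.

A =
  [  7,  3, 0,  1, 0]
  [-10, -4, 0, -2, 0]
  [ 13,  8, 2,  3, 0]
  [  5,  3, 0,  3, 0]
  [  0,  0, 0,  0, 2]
λ = 2: alg = 5, geom = 3

Step 1 — factor the characteristic polynomial to read off the algebraic multiplicities:
  χ_A(x) = (x - 2)^5

Step 2 — compute geometric multiplicities via the rank-nullity identity g(λ) = n − rank(A − λI):
  rank(A − (2)·I) = 2, so dim ker(A − (2)·I) = n − 2 = 3

Summary:
  λ = 2: algebraic multiplicity = 5, geometric multiplicity = 3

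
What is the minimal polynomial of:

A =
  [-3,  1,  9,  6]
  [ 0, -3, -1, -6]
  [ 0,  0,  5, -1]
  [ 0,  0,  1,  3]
x^4 - 2*x^3 - 23*x^2 + 24*x + 144

The characteristic polynomial is χ_A(x) = (x - 4)^2*(x + 3)^2, so the eigenvalues are known. The minimal polynomial is
  m_A(x) = Π_λ (x − λ)^{k_λ}
where k_λ is the size of the *largest* Jordan block for λ (equivalently, the smallest k with (A − λI)^k v = 0 for every generalised eigenvector v of λ).

  λ = -3: largest Jordan block has size 2, contributing (x + 3)^2
  λ = 4: largest Jordan block has size 2, contributing (x − 4)^2

So m_A(x) = (x - 4)^2*(x + 3)^2 = x^4 - 2*x^3 - 23*x^2 + 24*x + 144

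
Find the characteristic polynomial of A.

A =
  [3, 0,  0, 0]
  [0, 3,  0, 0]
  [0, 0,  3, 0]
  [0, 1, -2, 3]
x^4 - 12*x^3 + 54*x^2 - 108*x + 81

Expanding det(x·I − A) (e.g. by cofactor expansion or by noting that A is similar to its Jordan form J, which has the same characteristic polynomial as A) gives
  χ_A(x) = x^4 - 12*x^3 + 54*x^2 - 108*x + 81
which factors as (x - 3)^4. The eigenvalues (with algebraic multiplicities) are λ = 3 with multiplicity 4.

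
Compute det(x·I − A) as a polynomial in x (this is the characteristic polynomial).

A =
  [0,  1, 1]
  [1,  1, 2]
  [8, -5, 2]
x^3 - 3*x^2 + 3*x - 1

Expanding det(x·I − A) (e.g. by cofactor expansion or by noting that A is similar to its Jordan form J, which has the same characteristic polynomial as A) gives
  χ_A(x) = x^3 - 3*x^2 + 3*x - 1
which factors as (x - 1)^3. The eigenvalues (with algebraic multiplicities) are λ = 1 with multiplicity 3.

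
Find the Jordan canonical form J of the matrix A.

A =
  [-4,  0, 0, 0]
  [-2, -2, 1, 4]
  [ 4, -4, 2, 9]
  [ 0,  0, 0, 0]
J_1(-4) ⊕ J_3(0)

The characteristic polynomial is
  det(x·I − A) = x^4 + 4*x^3 = x^3*(x + 4)

Eigenvalues and multiplicities (the geometric multiplicity of λ is n − rank(A − λI), which equals the number of Jordan blocks for λ):
  λ = -4: algebraic multiplicity = 1, geometric multiplicity = 1
  λ = 0: algebraic multiplicity = 3, geometric multiplicity = 1

Determining the block sizes for each eigenvalue:
  λ = -4: one block (gm = 1), so the single block has size am = 1 → block sizes [1]
  λ = 0: one block (gm = 1), so the single block has size am = 3 → block sizes [3]

Assembling the blocks gives a Jordan form
J =
  [-4, 0, 0, 0]
  [ 0, 0, 1, 0]
  [ 0, 0, 0, 1]
  [ 0, 0, 0, 0]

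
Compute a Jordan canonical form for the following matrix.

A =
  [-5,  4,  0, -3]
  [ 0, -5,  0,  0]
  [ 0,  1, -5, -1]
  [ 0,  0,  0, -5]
J_2(-5) ⊕ J_2(-5)

The characteristic polynomial is
  det(x·I − A) = x^4 + 20*x^3 + 150*x^2 + 500*x + 625 = (x + 5)^4

Eigenvalues and multiplicities (the geometric multiplicity of λ is n − rank(A − λI), which equals the number of Jordan blocks for λ):
  λ = -5: algebraic multiplicity = 4, geometric multiplicity = 2

Determining the block sizes for each eigenvalue:
  λ = -5: with am = 4 and gm = 2, the partition is not yet determined (e.g. several partitions of 4 into 2 parts exist). Let N = A − (-5)·I. Computing rank(N^1) = 2, rank(N^2) = 0; the number of blocks of size ≥ j is rank(N^{j−1}) − rank(N^j), giving [2, 2]. So we have 2 block(s) of size 2 → block sizes [2, 2]

Assembling the blocks gives a Jordan form
J =
  [-5,  1,  0,  0]
  [ 0, -5,  0,  0]
  [ 0,  0, -5,  1]
  [ 0,  0,  0, -5]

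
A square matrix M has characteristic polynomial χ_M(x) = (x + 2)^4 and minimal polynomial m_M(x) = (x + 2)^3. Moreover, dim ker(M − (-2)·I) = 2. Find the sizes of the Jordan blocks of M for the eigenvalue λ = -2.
Block sizes for λ = -2: [3, 1]

Step 1 — from the characteristic polynomial, algebraic multiplicity of λ = -2 is 4. From dim ker(M − (-2)·I) = 2, there are exactly 2 Jordan blocks for λ = -2.
Step 2 — from the minimal polynomial, the factor (x + 2)^3 tells us the largest block for λ = -2 has size 3.
Step 3 — with total size 4, 2 blocks, and largest block 3, the block sizes (in nonincreasing order) are [3, 1].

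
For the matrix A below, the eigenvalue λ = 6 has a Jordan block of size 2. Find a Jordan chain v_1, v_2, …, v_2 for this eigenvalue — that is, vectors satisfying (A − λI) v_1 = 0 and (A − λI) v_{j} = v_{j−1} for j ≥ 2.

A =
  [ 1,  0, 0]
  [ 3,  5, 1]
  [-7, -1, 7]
A Jordan chain for λ = 6 of length 2:
v_1 = (0, -1, -1)ᵀ
v_2 = (0, 1, 0)ᵀ

Let N = A − (6)·I. We want v_2 with N^2 v_2 = 0 but N^1 v_2 ≠ 0; then v_{j-1} := N · v_j for j = 2, …, 2.

Pick v_2 = (0, 1, 0)ᵀ.
Then v_1 = N · v_2 = (0, -1, -1)ᵀ.

Sanity check: (A − (6)·I) v_1 = (0, 0, 0)ᵀ = 0. ✓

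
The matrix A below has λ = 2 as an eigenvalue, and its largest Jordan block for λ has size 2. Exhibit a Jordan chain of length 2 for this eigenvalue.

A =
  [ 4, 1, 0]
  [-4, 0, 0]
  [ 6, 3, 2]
A Jordan chain for λ = 2 of length 2:
v_1 = (2, -4, 6)ᵀ
v_2 = (1, 0, 0)ᵀ

Let N = A − (2)·I. We want v_2 with N^2 v_2 = 0 but N^1 v_2 ≠ 0; then v_{j-1} := N · v_j for j = 2, …, 2.

Pick v_2 = (1, 0, 0)ᵀ.
Then v_1 = N · v_2 = (2, -4, 6)ᵀ.

Sanity check: (A − (2)·I) v_1 = (0, 0, 0)ᵀ = 0. ✓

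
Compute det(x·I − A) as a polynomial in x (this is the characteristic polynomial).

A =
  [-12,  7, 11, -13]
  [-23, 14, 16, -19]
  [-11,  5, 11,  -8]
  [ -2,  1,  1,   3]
x^4 - 16*x^3 + 96*x^2 - 256*x + 256

Expanding det(x·I − A) (e.g. by cofactor expansion or by noting that A is similar to its Jordan form J, which has the same characteristic polynomial as A) gives
  χ_A(x) = x^4 - 16*x^3 + 96*x^2 - 256*x + 256
which factors as (x - 4)^4. The eigenvalues (with algebraic multiplicities) are λ = 4 with multiplicity 4.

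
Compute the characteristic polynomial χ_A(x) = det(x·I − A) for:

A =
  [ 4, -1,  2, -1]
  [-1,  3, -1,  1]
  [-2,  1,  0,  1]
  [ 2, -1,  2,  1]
x^4 - 8*x^3 + 24*x^2 - 32*x + 16

Expanding det(x·I − A) (e.g. by cofactor expansion or by noting that A is similar to its Jordan form J, which has the same characteristic polynomial as A) gives
  χ_A(x) = x^4 - 8*x^3 + 24*x^2 - 32*x + 16
which factors as (x - 2)^4. The eigenvalues (with algebraic multiplicities) are λ = 2 with multiplicity 4.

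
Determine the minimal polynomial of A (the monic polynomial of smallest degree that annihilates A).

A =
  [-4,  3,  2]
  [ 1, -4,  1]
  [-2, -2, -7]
x^3 + 15*x^2 + 75*x + 125

The characteristic polynomial is χ_A(x) = (x + 5)^3, so the eigenvalues are known. The minimal polynomial is
  m_A(x) = Π_λ (x − λ)^{k_λ}
where k_λ is the size of the *largest* Jordan block for λ (equivalently, the smallest k with (A − λI)^k v = 0 for every generalised eigenvector v of λ).

  λ = -5: largest Jordan block has size 3, contributing (x + 5)^3

So m_A(x) = (x + 5)^3 = x^3 + 15*x^2 + 75*x + 125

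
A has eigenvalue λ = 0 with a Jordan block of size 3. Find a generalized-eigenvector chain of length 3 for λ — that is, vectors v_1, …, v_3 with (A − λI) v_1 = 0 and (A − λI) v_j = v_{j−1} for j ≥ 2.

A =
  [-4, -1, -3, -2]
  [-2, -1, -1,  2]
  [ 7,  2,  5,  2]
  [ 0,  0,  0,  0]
A Jordan chain for λ = 0 of length 3:
v_1 = (-3, 3, 3, 0)ᵀ
v_2 = (-4, -2, 7, 0)ᵀ
v_3 = (1, 0, 0, 0)ᵀ

Let N = A − (0)·I. We want v_3 with N^3 v_3 = 0 but N^2 v_3 ≠ 0; then v_{j-1} := N · v_j for j = 3, …, 2.

Pick v_3 = (1, 0, 0, 0)ᵀ.
Then v_2 = N · v_3 = (-4, -2, 7, 0)ᵀ.
Then v_1 = N · v_2 = (-3, 3, 3, 0)ᵀ.

Sanity check: (A − (0)·I) v_1 = (0, 0, 0, 0)ᵀ = 0. ✓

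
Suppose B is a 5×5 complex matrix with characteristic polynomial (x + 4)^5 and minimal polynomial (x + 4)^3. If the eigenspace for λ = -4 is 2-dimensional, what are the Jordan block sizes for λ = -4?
Block sizes for λ = -4: [3, 2]

Step 1 — from the characteristic polynomial, algebraic multiplicity of λ = -4 is 5. From dim ker(B − (-4)·I) = 2, there are exactly 2 Jordan blocks for λ = -4.
Step 2 — from the minimal polynomial, the factor (x + 4)^3 tells us the largest block for λ = -4 has size 3.
Step 3 — with total size 5, 2 blocks, and largest block 3, the block sizes (in nonincreasing order) are [3, 2].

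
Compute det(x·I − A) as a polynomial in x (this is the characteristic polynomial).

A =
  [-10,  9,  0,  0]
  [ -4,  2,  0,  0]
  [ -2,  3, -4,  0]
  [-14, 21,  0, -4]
x^4 + 16*x^3 + 96*x^2 + 256*x + 256

Expanding det(x·I − A) (e.g. by cofactor expansion or by noting that A is similar to its Jordan form J, which has the same characteristic polynomial as A) gives
  χ_A(x) = x^4 + 16*x^3 + 96*x^2 + 256*x + 256
which factors as (x + 4)^4. The eigenvalues (with algebraic multiplicities) are λ = -4 with multiplicity 4.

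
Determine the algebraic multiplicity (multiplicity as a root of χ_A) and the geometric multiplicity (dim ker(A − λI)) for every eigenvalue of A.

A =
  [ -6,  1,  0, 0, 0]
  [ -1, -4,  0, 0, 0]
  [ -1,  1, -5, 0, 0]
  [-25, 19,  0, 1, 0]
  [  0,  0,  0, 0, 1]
λ = -5: alg = 3, geom = 2; λ = 1: alg = 2, geom = 2

Step 1 — factor the characteristic polynomial to read off the algebraic multiplicities:
  χ_A(x) = (x - 1)^2*(x + 5)^3

Step 2 — compute geometric multiplicities via the rank-nullity identity g(λ) = n − rank(A − λI):
  rank(A − (-5)·I) = 3, so dim ker(A − (-5)·I) = n − 3 = 2
  rank(A − (1)·I) = 3, so dim ker(A − (1)·I) = n − 3 = 2

Summary:
  λ = -5: algebraic multiplicity = 3, geometric multiplicity = 2
  λ = 1: algebraic multiplicity = 2, geometric multiplicity = 2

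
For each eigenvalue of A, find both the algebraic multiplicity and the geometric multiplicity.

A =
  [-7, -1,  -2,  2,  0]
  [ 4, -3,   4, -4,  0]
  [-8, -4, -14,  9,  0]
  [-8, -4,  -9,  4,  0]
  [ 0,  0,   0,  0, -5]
λ = -5: alg = 5, geom = 3

Step 1 — factor the characteristic polynomial to read off the algebraic multiplicities:
  χ_A(x) = (x + 5)^5

Step 2 — compute geometric multiplicities via the rank-nullity identity g(λ) = n − rank(A − λI):
  rank(A − (-5)·I) = 2, so dim ker(A − (-5)·I) = n − 2 = 3

Summary:
  λ = -5: algebraic multiplicity = 5, geometric multiplicity = 3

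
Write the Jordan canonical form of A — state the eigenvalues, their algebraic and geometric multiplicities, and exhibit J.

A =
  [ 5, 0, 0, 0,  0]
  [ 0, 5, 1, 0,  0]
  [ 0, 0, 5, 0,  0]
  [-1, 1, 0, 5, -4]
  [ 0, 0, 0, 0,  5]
J_3(5) ⊕ J_1(5) ⊕ J_1(5)

The characteristic polynomial is
  det(x·I − A) = x^5 - 25*x^4 + 250*x^3 - 1250*x^2 + 3125*x - 3125 = (x - 5)^5

Eigenvalues and multiplicities (the geometric multiplicity of λ is n − rank(A − λI), which equals the number of Jordan blocks for λ):
  λ = 5: algebraic multiplicity = 5, geometric multiplicity = 3

Determining the block sizes for each eigenvalue:
  λ = 5: with am = 5 and gm = 3, the partition is not yet determined (e.g. several partitions of 5 into 3 parts exist). Let N = A − (5)·I. Computing rank(N^1) = 2, rank(N^2) = 1, rank(N^3) = 0; the number of blocks of size ≥ j is rank(N^{j−1}) − rank(N^j), giving [3, 1, 1]. So we have 1 block(s) of size 3, 2 block(s) of size 1 → block sizes [3, 1, 1]

Assembling the blocks gives a Jordan form
J =
  [5, 1, 0, 0, 0]
  [0, 5, 1, 0, 0]
  [0, 0, 5, 0, 0]
  [0, 0, 0, 5, 0]
  [0, 0, 0, 0, 5]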